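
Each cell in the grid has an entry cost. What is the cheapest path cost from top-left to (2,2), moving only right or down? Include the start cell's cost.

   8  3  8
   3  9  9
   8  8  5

Take [0,0] → [1,0] → [2,0] → [2,1] → [2,2] for a total of 8 + 3 + 8 + 8 + 5 = 32.
For comparison, the top-then-right route costs 33.

32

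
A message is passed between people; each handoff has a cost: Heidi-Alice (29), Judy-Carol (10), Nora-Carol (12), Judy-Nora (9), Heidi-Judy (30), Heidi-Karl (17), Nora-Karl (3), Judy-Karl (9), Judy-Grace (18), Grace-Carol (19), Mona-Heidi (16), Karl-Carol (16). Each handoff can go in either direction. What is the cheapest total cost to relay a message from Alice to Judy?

Some routes from Alice to Judy:
Alice → Heidi → Karl → Carol → Judy: 29 + 17 + 16 + 10 = 72
Alice → Heidi → Judy: 29 + 30 = 59
Alice → Heidi → Karl → Nora → Carol → Judy: 29 + 17 + 3 + 12 + 10 = 71
Alice → Heidi → Karl → Carol → Nora → Judy: 29 + 17 + 16 + 12 + 9 = 83
Alice → Heidi → Karl → Nora → Judy: 29 + 17 + 3 + 9 = 58
Alice → Heidi → Karl → Judy: 29 + 17 + 9 = 55
Best route has total 55.

55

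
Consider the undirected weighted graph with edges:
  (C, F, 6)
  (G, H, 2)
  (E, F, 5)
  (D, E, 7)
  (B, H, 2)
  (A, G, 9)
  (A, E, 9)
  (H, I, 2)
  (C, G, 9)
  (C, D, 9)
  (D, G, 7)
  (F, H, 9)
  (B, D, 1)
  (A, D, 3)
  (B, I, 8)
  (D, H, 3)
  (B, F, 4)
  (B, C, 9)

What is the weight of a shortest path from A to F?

Some routes from A to F:
A-D-H-B-F: 3 + 3 + 2 + 4 = 12
A-E-F: 9 + 5 = 14
A-D-B-F: 3 + 1 + 4 = 8
A-D-H-F: 3 + 3 + 9 = 15
Best route has total 8.

8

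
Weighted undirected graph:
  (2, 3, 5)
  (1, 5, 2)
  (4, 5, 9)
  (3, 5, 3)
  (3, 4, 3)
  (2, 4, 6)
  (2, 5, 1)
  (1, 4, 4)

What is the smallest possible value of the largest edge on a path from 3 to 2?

A few of the 3→2 routes:
3 - 5 - 2: max(3, 1) = 3
3 - 4 - 1 - 5 - 2: max(3, 4, 2, 1) = 4
3 - 2: max(5) = 5
Smallest bottleneck: 3.

3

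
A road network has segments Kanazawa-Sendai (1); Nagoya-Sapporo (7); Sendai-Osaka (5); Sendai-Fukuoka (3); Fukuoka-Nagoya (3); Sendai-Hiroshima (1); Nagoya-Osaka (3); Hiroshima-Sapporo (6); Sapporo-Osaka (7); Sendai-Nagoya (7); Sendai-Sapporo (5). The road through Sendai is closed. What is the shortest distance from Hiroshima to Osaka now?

13

Routes from Hiroshima to Osaka avoiding Sendai:
Hiroshima-Sapporo-Osaka: 6 + 7 = 13
Hiroshima-Sapporo-Nagoya-Osaka: 6 + 7 + 3 = 16
The minimum is 13.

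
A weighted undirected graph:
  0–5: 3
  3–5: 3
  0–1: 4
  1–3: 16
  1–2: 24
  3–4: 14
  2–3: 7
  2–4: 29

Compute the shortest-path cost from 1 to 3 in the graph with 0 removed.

16

Routes from 1 to 3 avoiding 0:
1 → 2 → 3: 24 + 7 = 31
1 → 2 → 4 → 3: 24 + 29 + 14 = 67
1 → 3: 16
Shortest: 16.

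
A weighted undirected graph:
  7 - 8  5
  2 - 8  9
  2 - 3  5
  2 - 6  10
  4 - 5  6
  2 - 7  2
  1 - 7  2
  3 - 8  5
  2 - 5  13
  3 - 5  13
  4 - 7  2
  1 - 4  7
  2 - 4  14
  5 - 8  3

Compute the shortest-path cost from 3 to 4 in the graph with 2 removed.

12

Checking several routes:
3 → 8 → 5 → 4: 5 + 3 + 6 = 14
3 → 8 → 7 → 4: 5 + 5 + 2 = 12
3 → 5 → 4: 13 + 6 = 19
Best route has total 12.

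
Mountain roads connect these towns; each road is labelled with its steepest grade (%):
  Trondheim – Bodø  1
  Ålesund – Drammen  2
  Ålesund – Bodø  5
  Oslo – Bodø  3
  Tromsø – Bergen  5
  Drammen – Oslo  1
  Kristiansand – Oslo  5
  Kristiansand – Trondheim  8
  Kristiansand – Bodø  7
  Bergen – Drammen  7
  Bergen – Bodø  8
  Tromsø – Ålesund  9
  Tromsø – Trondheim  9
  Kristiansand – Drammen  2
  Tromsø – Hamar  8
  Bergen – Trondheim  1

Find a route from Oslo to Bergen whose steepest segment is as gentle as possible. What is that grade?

A few of the Oslo→Bergen routes:
Oslo → Bodø → Ålesund → Drammen → Bergen: max(3, 5, 2, 7) = 7
Oslo → Drammen → Ålesund → Bodø → Trondheim → Bergen: max(1, 2, 5, 1, 1) = 5
Oslo → Bodø → Kristiansand → Drammen → Bergen: max(3, 7, 2, 7) = 7
Oslo → Kristiansand → Drammen → Ålesund → Bodø → Trondheim → Bergen: max(5, 2, 2, 5, 1, 1) = 5
Oslo → Bodø → Trondheim → Bergen: max(3, 1, 1) = 3
The minimum achievable maximum is 3%.

3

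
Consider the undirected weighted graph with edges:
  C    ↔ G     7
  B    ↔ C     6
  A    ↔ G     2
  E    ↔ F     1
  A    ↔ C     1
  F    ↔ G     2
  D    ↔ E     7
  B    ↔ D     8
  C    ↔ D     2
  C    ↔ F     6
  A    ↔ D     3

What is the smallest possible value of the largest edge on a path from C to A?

1

Some routes from C to A:
C→D→E→F→G→A: max(2, 7, 1, 2, 2) = 7
C→D→A: max(2, 3) = 3
C→A: max(1) = 1
C→F→E→D→A: max(6, 1, 7, 3) = 7
C→F→G→A: max(6, 2, 2) = 6
The minimum achievable maximum is 1.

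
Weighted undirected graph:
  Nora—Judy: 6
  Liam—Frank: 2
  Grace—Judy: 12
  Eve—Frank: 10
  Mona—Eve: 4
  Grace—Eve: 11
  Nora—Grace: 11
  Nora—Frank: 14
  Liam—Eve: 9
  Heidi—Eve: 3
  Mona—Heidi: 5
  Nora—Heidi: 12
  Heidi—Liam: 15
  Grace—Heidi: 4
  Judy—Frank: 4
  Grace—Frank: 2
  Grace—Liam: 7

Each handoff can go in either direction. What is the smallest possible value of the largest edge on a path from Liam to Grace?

Checking several routes:
Liam→Grace: max(7) = 7
Liam→Eve→Mona→Heidi→Grace: max(9, 4, 5, 4) = 9
Liam→Frank→Grace: max(2, 2) = 2
Smallest bottleneck: 2.

2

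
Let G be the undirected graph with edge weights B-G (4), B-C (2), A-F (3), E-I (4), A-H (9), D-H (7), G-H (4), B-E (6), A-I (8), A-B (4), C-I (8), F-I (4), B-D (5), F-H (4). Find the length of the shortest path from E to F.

Comparing a few candidate routes:
E - I - A - F: 4 + 8 + 3 = 15
E - B - A - F: 6 + 4 + 3 = 13
E - I - F: 4 + 4 = 8
Best route has total 8.

8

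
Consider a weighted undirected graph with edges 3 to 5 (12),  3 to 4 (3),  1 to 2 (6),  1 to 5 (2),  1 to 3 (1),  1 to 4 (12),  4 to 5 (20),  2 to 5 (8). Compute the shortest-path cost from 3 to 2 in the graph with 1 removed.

Paths from 3 to 2 avoiding 1:
3 - 4 - 5 - 2: 3 + 20 + 8 = 31
3 - 5 - 2: 12 + 8 = 20
The minimum is 20.

20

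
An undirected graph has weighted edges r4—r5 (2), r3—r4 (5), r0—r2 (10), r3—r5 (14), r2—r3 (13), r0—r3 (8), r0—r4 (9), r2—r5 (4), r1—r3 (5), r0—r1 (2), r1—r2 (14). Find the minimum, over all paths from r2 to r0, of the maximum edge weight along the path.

5

Some routes from r2 to r0:
r2-r5-r4-r3-r1-r0: max(4, 2, 5, 5, 2) = 5
r2-r0: max(10) = 10
r2-r5-r4-r0: max(4, 2, 9) = 9
r2-r5-r4-r3-r0: max(4, 2, 5, 8) = 8
r2-r3-r1-r0: max(13, 5, 2) = 13
Smallest bottleneck: 5.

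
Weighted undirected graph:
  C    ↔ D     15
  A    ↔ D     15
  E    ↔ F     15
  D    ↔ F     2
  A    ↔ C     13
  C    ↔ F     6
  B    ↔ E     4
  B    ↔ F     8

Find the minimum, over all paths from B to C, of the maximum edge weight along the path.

8

Checking several routes:
B -> E -> F -> D -> C: max(4, 15, 2, 15) = 15
B -> F -> D -> A -> C: max(8, 2, 15, 13) = 15
B -> E -> F -> D -> A -> C: max(4, 15, 2, 15, 13) = 15
B -> E -> F -> C: max(4, 15, 6) = 15
B -> F -> C: max(8, 6) = 8
Best route has worst link 8.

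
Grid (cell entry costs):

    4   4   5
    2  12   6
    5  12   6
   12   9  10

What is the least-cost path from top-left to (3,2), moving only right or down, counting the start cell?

Cheapest: r0c0 → r0c1 → r0c2 → r1c2 → r2c2 → r3c2
  4 + 4 + 5 + 6 + 6 + 10 = 35

35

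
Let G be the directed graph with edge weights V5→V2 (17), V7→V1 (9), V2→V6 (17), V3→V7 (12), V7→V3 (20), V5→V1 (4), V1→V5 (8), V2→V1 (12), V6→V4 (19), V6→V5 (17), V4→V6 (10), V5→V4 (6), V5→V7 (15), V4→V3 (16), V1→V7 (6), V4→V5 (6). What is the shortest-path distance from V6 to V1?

21

Comparing a few candidate routes:
V6 - V5 - V2 - V1: 17 + 17 + 12 = 46
V6 - V4 - V5 - V1: 19 + 6 + 4 = 29
V6 - V5 - V1: 17 + 4 = 21
V6 - V4 - V5 - V7 - V1: 19 + 6 + 15 + 9 = 49
V6 - V5 - V7 - V1: 17 + 15 + 9 = 41
Best route has total 21.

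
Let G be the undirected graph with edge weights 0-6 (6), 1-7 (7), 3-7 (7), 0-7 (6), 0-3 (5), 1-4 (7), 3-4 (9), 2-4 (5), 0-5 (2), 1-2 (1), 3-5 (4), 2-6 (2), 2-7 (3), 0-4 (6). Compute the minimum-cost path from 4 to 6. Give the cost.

7

Checking several routes:
4-0-7-2-6: 6 + 6 + 3 + 2 = 17
4-3-0-6: 9 + 5 + 6 = 20
4-1-2-6: 7 + 1 + 2 = 10
4-2-6: 5 + 2 = 7
4-1-7-2-6: 7 + 7 + 3 + 2 = 19
4-0-6: 6 + 6 = 12
The minimum is 7.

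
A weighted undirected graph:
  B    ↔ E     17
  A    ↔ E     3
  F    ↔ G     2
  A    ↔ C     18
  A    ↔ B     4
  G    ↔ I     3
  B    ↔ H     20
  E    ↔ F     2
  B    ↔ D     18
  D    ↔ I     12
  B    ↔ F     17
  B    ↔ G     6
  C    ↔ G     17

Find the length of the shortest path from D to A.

Comparing a few candidate routes:
D -> I -> G -> B -> A: 12 + 3 + 6 + 4 = 25
D -> B -> A: 18 + 4 = 22
D -> B -> G -> F -> E -> A: 18 + 6 + 2 + 2 + 3 = 31
D -> I -> G -> F -> B -> A: 12 + 3 + 2 + 17 + 4 = 38
D -> I -> G -> F -> E -> A: 12 + 3 + 2 + 2 + 3 = 22
Best route has total 22.

22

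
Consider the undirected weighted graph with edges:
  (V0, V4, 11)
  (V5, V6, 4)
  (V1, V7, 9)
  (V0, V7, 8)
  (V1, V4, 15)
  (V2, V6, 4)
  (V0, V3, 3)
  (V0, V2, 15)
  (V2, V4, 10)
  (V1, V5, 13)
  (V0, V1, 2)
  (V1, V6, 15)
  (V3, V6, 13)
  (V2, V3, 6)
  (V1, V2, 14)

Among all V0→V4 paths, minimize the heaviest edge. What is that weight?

10

Checking several routes:
V0 - V4: max(11) = 11
V0 - V7 - V1 - V5 - V6 - V2 - V4: max(8, 9, 13, 4, 4, 10) = 13
V0 - V3 - V2 - V4: max(3, 6, 10) = 10
V0 - V7 - V1 - V5 - V6 - V3 - V2 - V4: max(8, 9, 13, 4, 13, 6, 10) = 13
Best route has worst link 10.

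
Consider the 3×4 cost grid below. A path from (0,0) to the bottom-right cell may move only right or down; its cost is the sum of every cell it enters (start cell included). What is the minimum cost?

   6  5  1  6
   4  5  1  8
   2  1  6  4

23

Take (0,0) -> (0,1) -> (0,2) -> (1,2) -> (2,2) -> (2,3) for a total of 6 + 5 + 1 + 1 + 6 + 4 = 23.
(Top row then right column would cost 30.)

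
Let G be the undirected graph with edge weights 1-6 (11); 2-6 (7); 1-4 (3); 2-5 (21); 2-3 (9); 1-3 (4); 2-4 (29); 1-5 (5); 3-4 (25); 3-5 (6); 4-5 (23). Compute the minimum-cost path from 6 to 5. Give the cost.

Comparing a few candidate routes:
6-1-5: 11 + 5 = 16
6-2-3-5: 7 + 9 + 6 = 22
6-1-3-5: 11 + 4 + 6 = 21
6-2-3-1-5: 7 + 9 + 4 + 5 = 25
The minimum is 16.

16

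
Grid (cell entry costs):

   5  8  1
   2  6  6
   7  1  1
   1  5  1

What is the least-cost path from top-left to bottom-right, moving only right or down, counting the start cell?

Take [0,0] -> [1,0] -> [1,1] -> [2,1] -> [2,2] -> [3,2] for a total of 5 + 2 + 6 + 1 + 1 + 1 = 16.

16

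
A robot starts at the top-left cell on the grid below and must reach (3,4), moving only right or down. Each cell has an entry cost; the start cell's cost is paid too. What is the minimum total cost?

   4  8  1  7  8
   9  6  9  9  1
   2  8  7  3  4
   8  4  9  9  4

37

Cheapest: [0,0] → [0,1] → [0,2] → [0,3] → [0,4] → [1,4] → [2,4] → [3,4]
  4 + 8 + 1 + 7 + 8 + 1 + 4 + 4 = 37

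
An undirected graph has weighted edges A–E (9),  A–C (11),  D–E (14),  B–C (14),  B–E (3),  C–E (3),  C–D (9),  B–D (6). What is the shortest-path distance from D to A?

A few of the D→A routes:
D → C → E → A: 9 + 3 + 9 = 21
D → B → E → C → A: 6 + 3 + 3 + 11 = 23
D → B → E → A: 6 + 3 + 9 = 18
D → C → A: 9 + 11 = 20
Best route has total 18.

18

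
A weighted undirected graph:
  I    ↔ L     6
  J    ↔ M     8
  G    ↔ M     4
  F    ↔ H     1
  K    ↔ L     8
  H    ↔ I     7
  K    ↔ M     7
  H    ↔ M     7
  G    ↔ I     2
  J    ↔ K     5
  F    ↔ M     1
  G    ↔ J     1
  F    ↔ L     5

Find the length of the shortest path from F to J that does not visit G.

Comparing a few candidate routes:
F → M → K → J: 1 + 7 + 5 = 13
F → H → I → L → K → J: 1 + 7 + 6 + 8 + 5 = 27
F → L → K → J: 5 + 8 + 5 = 18
F → H → M → K → J: 1 + 7 + 7 + 5 = 20
F → H → M → J: 1 + 7 + 8 = 16
F → M → J: 1 + 8 = 9
Shortest: 9.

9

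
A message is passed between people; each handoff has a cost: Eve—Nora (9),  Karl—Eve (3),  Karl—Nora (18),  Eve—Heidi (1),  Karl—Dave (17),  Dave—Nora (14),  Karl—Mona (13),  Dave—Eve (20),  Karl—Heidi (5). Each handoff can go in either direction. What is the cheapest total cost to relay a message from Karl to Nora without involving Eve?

18

Routes from Karl to Nora avoiding Eve:
Karl -> Nora: 18
Karl -> Dave -> Nora: 17 + 14 = 31
Shortest: 18.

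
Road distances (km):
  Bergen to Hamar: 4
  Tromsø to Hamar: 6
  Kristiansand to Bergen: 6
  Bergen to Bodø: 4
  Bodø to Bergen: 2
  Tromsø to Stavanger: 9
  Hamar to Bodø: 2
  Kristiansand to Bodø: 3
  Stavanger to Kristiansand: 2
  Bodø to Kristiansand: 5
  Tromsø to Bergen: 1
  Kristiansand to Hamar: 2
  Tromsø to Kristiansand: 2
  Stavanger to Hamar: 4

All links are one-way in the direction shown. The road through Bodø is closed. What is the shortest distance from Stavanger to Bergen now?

8

Paths from Stavanger to Bergen avoiding Bodø:
Stavanger → Kristiansand → Bergen: 2 + 6 = 8
The minimum is 8 km.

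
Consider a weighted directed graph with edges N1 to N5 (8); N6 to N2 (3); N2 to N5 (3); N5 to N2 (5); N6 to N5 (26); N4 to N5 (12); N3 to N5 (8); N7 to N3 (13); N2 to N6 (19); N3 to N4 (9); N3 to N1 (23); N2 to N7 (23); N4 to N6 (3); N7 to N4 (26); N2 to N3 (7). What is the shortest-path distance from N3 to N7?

Candidate routes:
N3-N1-N5-N2-N7: 23 + 8 + 5 + 23 = 59
N3-N4-N6-N5-N2-N7: 9 + 3 + 26 + 5 + 23 = 66
N3-N5-N2-N7: 8 + 5 + 23 = 36
N3-N4-N6-N2-N7: 9 + 3 + 3 + 23 = 38
N3-N4-N5-N2-N7: 9 + 12 + 5 + 23 = 49
Shortest: 36.

36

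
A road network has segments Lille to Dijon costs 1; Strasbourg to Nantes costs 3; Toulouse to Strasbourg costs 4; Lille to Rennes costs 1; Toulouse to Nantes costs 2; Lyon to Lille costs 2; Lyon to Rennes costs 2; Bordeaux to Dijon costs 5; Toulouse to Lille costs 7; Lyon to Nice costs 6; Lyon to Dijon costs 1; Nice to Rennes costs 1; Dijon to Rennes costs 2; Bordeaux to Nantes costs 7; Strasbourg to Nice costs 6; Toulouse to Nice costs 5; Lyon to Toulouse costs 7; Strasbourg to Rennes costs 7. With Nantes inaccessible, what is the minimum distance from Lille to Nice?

Checking several routes:
Lille-Rennes-Nice: 1 + 1 = 2
Lille-Dijon-Lyon-Rennes-Nice: 1 + 1 + 2 + 1 = 5
Lille-Lyon-Rennes-Nice: 2 + 2 + 1 = 5
Lille-Dijon-Rennes-Nice: 1 + 2 + 1 = 4
Shortest: 2.

2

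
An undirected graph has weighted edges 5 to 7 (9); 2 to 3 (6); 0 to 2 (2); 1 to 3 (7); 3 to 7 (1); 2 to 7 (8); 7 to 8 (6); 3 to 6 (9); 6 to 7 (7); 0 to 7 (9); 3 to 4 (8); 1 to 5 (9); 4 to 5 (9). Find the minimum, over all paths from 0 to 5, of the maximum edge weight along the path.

A few of the 0→5 routes:
0 → 2 → 7 → 6 → 3 → 4 → 5: max(2, 8, 7, 9, 8, 9) = 9
0 → 2 → 7 → 5: max(2, 8, 9) = 9
0 → 2 → 7 → 6 → 3 → 1 → 5: max(2, 8, 7, 9, 7, 9) = 9
0 → 2 → 7 → 3 → 1 → 5: max(2, 8, 1, 7, 9) = 9
The minimum achievable maximum is 9.

9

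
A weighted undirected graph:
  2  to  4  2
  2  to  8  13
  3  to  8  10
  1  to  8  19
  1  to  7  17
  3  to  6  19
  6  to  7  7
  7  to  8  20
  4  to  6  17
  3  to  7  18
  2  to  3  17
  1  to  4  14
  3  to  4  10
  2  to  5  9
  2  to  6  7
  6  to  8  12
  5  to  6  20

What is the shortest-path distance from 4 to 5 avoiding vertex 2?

37

Checking several routes:
4 → 1 → 8 → 6 → 5: 14 + 19 + 12 + 20 = 65
4 → 3 → 8 → 6 → 5: 10 + 10 + 12 + 20 = 52
4 → 1 → 7 → 6 → 5: 14 + 17 + 7 + 20 = 58
4 → 6 → 5: 17 + 20 = 37
4 → 3 → 7 → 6 → 5: 10 + 18 + 7 + 20 = 55
4 → 3 → 6 → 5: 10 + 19 + 20 = 49
Shortest: 37.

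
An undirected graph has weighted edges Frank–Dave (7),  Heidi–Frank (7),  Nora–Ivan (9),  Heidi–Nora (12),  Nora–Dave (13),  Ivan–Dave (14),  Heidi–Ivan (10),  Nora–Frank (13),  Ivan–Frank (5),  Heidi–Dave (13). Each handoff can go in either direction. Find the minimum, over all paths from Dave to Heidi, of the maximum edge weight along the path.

7

Comparing a few candidate routes:
Dave → Heidi: max(13) = 13
Dave → Frank → Heidi: max(7, 7) = 7
Dave → Frank → Ivan → Heidi: max(7, 5, 10) = 10
Dave → Frank → Ivan → Nora → Heidi: max(7, 5, 9, 12) = 12
Best route has worst link 7.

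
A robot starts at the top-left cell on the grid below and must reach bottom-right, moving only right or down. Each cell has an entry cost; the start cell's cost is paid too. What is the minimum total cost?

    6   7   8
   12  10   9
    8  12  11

41

One optimal route is [0,0] -> [0,1] -> [0,2] -> [1,2] -> [2,2].
Its cost is 6 + 7 + 8 + 9 + 11 = 41.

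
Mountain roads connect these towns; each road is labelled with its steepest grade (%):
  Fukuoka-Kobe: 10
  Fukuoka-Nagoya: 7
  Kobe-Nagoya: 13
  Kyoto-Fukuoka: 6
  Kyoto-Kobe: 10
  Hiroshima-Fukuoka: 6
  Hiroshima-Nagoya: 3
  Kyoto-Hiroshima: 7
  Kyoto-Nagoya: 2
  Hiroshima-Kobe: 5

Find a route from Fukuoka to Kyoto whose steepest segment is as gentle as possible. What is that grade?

A few of the Fukuoka→Kyoto routes:
Fukuoka→Hiroshima→Kyoto: max(6, 7) = 7
Fukuoka→Nagoya→Hiroshima→Kyoto: max(7, 3, 7) = 7
Fukuoka→Kyoto: max(6) = 6
Fukuoka→Nagoya→Kyoto: max(7, 2) = 7
Fukuoka→Hiroshima→Nagoya→Kyoto: max(6, 3, 2) = 6
Best route has worst link 6%.

6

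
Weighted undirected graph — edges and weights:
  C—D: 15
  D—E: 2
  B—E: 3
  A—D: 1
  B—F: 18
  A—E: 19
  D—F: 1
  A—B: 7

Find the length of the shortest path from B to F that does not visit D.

18

Candidate routes:
B → F: 18
The minimum is 18.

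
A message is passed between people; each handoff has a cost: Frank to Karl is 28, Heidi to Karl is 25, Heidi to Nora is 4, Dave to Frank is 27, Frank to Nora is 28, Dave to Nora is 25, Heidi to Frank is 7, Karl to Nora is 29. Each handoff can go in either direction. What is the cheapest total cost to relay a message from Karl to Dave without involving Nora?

Paths from Karl to Dave avoiding Nora:
Karl -> Frank -> Dave: 28 + 27 = 55
Karl -> Heidi -> Frank -> Dave: 25 + 7 + 27 = 59
Shortest: 55.

55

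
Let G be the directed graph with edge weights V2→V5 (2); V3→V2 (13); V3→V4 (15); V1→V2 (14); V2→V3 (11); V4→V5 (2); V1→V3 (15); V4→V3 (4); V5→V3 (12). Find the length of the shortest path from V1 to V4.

30

Candidate routes:
V1 - V3 - V4: 15 + 15 = 30
V1 - V2 - V5 - V3 - V4: 14 + 2 + 12 + 15 = 43
V1 - V2 - V3 - V4: 14 + 11 + 15 = 40
Best route has total 30.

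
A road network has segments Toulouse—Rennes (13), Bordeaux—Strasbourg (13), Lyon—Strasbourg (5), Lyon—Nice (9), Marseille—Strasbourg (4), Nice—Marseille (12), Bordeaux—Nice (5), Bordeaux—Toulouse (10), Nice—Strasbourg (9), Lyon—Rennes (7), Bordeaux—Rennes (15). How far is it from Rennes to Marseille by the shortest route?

Checking several routes:
Rennes → Bordeaux → Nice → Strasbourg → Marseille: 15 + 5 + 9 + 4 = 33
Rennes → Lyon → Strasbourg → Marseille: 7 + 5 + 4 = 16
Rennes → Bordeaux → Nice → Marseille: 15 + 5 + 12 = 32
Rennes → Bordeaux → Strasbourg → Marseille: 15 + 13 + 4 = 32
Rennes → Lyon → Nice → Marseille: 7 + 9 + 12 = 28
Rennes → Lyon → Nice → Strasbourg → Marseille: 7 + 9 + 9 + 4 = 29
The minimum is 16 mi.

16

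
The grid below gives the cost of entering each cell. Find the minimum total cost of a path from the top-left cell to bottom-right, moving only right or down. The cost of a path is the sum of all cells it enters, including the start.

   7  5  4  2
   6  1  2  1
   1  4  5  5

21

One optimal route is (0,0)→(0,1)→(1,1)→(1,2)→(1,3)→(2,3).
Its cost is 7 + 5 + 1 + 2 + 1 + 5 = 21.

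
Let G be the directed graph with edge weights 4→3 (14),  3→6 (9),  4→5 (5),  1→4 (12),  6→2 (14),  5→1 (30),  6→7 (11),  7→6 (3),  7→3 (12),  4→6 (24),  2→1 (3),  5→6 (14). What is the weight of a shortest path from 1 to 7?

Routes from 1 to 7:
1 - 4 - 3 - 6 - 7: 12 + 14 + 9 + 11 = 46
1 - 4 - 6 - 7: 12 + 24 + 11 = 47
1 - 4 - 5 - 6 - 7: 12 + 5 + 14 + 11 = 42
The minimum is 42.

42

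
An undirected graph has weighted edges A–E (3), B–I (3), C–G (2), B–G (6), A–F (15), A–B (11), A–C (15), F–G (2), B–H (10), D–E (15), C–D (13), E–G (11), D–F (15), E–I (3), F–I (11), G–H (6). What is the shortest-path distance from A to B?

A few of the A→B routes:
A → C → G → B: 15 + 2 + 6 = 23
A → E → G → B: 3 + 11 + 6 = 20
A → B: 11
A → F → G → B: 15 + 2 + 6 = 23
A → E → I → B: 3 + 3 + 3 = 9
Shortest: 9.

9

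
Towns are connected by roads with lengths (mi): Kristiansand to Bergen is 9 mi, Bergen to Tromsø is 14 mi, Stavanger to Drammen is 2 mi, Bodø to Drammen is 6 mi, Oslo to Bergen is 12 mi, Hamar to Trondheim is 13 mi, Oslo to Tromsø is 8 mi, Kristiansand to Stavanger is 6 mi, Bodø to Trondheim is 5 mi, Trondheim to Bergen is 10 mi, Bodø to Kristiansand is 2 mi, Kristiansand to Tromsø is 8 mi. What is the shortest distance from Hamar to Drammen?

24

Some routes from Hamar to Drammen:
Hamar → Trondheim → Bergen → Tromsø → Kristiansand → Bodø → Drammen: 13 + 10 + 14 + 8 + 2 + 6 = 53
Hamar → Trondheim → Bodø → Kristiansand → Stavanger → Drammen: 13 + 5 + 2 + 6 + 2 = 28
Hamar → Trondheim → Bergen → Kristiansand → Bodø → Drammen: 13 + 10 + 9 + 2 + 6 = 40
Hamar → Trondheim → Bergen → Kristiansand → Stavanger → Drammen: 13 + 10 + 9 + 6 + 2 = 40
Hamar → Trondheim → Bodø → Drammen: 13 + 5 + 6 = 24
Best route has total 24 mi.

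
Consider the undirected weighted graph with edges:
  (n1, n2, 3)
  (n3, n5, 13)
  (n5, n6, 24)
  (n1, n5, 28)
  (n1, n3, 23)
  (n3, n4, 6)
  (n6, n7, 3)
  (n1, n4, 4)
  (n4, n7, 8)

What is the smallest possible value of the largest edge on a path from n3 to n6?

8

Comparing a few candidate routes:
n3 - n5 - n6: max(13, 24) = 24
n3 - n1 - n4 - n7 - n6: max(23, 4, 8, 3) = 23
n3 - n4 - n1 - n5 - n6: max(6, 4, 28, 24) = 28
n3 - n4 - n7 - n6: max(6, 8, 3) = 8
Best route has worst link 8.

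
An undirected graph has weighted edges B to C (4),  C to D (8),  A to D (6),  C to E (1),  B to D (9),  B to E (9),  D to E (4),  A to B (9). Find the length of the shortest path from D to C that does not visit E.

8

Routes from D to C avoiding E:
D → C: 8
D → B → C: 9 + 4 = 13
D → A → B → C: 6 + 9 + 4 = 19
Shortest: 8.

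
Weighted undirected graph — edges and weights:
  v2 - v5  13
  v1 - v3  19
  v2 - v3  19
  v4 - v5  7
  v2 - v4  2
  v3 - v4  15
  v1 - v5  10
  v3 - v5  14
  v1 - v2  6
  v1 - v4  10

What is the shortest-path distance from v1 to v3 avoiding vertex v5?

A few of the v1→v3 routes:
v1-v2-v3: 6 + 19 = 25
v1-v2-v4-v3: 6 + 2 + 15 = 23
v1-v3: 19
Best route has total 19.

19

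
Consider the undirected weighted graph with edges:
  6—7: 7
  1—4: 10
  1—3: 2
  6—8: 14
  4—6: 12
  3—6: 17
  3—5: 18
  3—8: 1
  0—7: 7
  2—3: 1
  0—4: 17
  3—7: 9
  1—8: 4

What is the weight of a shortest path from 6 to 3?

Checking several routes:
6 - 3: 17
6 - 7 - 3: 7 + 9 = 16
6 - 8 - 3: 14 + 1 = 15
Best route has total 15.

15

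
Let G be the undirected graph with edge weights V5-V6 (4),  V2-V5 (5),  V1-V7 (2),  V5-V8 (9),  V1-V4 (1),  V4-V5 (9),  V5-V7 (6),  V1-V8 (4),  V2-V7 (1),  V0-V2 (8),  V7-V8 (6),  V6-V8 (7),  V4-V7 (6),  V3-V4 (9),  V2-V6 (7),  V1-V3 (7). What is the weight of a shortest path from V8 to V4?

Checking several routes:
V8 - V6 - V2 - V7 - V1 - V4: 7 + 7 + 1 + 2 + 1 = 18
V8 - V7 - V4: 6 + 6 = 12
V8 - V7 - V1 - V4: 6 + 2 + 1 = 9
V8 - V1 - V4: 4 + 1 = 5
V8 - V5 - V4: 9 + 9 = 18
V8 - V1 - V7 - V4: 4 + 2 + 6 = 12
The minimum is 5.

5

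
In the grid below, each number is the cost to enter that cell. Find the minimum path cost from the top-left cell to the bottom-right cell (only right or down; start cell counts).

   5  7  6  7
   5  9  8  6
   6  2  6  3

Path [0,0] [1,0] [2,0] [2,1] [2,2] [2,3]: 5 + 5 + 6 + 2 + 6 + 3 = 27.

27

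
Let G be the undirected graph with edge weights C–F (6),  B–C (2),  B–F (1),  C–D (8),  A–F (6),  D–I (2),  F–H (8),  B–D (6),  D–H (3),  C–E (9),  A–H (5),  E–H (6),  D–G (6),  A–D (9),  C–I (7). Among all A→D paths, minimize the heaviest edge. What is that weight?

Some routes from A to D:
A → F → B → C → I → D: max(6, 1, 2, 7, 2) = 7
A → H → D: max(5, 3) = 5
A → F → C → I → D: max(6, 6, 7, 2) = 7
A → F → C → B → D: max(6, 6, 2, 6) = 6
A → F → B → C → D: max(6, 1, 2, 8) = 8
A → F → B → D: max(6, 1, 6) = 6
Best route has worst link 5.

5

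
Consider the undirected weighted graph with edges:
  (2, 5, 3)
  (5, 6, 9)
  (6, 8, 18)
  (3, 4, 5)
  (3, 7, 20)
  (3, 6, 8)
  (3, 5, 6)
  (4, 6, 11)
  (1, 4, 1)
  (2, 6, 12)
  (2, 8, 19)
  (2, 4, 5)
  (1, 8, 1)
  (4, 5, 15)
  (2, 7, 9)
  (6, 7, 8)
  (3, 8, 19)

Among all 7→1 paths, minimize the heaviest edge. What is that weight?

A few of the 7→1 routes:
7 -> 6 -> 5 -> 2 -> 4 -> 1: max(8, 9, 3, 5, 1) = 9
7 -> 6 -> 3 -> 5 -> 2 -> 4 -> 1: max(8, 8, 6, 3, 5, 1) = 8
7 -> 6 -> 5 -> 3 -> 4 -> 1: max(8, 9, 6, 5, 1) = 9
7 -> 6 -> 3 -> 4 -> 1: max(8, 8, 5, 1) = 8
7 -> 2 -> 4 -> 1: max(9, 5, 1) = 9
Best route has worst link 8.

8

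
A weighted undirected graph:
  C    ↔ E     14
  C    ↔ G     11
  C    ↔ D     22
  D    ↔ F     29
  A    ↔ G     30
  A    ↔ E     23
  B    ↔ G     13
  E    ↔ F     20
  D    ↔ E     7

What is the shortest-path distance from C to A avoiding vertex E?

Routes from C to A avoiding E:
C-G-A: 11 + 30 = 41
Shortest: 41.

41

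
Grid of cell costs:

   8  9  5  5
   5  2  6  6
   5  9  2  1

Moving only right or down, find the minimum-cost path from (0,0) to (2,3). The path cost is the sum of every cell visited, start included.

Best path: [0,0] [1,0] [1,1] [1,2] [2,2] [2,3]
Cost: 8 + 5 + 2 + 6 + 2 + 1 = 24

24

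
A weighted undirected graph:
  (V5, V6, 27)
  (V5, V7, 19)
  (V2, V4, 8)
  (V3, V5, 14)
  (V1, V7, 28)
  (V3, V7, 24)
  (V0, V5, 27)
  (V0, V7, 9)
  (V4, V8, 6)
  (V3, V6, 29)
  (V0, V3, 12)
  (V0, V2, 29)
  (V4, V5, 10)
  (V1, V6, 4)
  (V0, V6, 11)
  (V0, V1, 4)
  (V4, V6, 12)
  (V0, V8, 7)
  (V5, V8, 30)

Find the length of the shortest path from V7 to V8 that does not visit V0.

A few of the V7→V8 routes:
V7 -> V5 -> V4 -> V8: 19 + 10 + 6 = 35
V7 -> V3 -> V5 -> V4 -> V8: 24 + 14 + 10 + 6 = 54
V7 -> V1 -> V6 -> V4 -> V8: 28 + 4 + 12 + 6 = 50
V7 -> V5 -> V8: 19 + 30 = 49
Best route has total 35.

35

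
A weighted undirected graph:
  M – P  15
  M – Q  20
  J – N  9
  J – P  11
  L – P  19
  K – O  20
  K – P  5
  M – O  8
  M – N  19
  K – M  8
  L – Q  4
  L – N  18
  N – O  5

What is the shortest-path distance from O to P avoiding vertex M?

Routes from O to P avoiding M:
O - N - L - P: 5 + 18 + 19 = 42
O - N - J - P: 5 + 9 + 11 = 25
O - K - P: 20 + 5 = 25
Shortest: 25.

25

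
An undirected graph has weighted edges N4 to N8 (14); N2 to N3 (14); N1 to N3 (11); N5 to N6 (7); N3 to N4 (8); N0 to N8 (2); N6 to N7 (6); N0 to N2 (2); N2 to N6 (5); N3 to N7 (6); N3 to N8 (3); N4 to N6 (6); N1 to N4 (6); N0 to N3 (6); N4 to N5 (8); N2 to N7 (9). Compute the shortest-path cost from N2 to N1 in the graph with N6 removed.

Comparing a few candidate routes:
N2 → N0 → N3 → N1: 2 + 6 + 11 = 19
N2 → N0 → N8 → N3 → N1: 2 + 2 + 3 + 11 = 18
N2 → N0 → N8 → N3 → N4 → N1: 2 + 2 + 3 + 8 + 6 = 21
Shortest: 18.

18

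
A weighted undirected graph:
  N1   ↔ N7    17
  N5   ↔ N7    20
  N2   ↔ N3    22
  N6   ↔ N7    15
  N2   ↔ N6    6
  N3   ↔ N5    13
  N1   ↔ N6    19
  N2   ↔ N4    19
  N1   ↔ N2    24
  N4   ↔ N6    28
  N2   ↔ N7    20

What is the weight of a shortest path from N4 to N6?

25

A few of the N4→N6 routes:
N4-N2-N6: 19 + 6 = 25
N4-N2-N1-N7-N6: 19 + 24 + 17 + 15 = 75
N4-N2-N1-N6: 19 + 24 + 19 = 62
N4-N2-N7-N6: 19 + 20 + 15 = 54
N4-N6: 28
The minimum is 25.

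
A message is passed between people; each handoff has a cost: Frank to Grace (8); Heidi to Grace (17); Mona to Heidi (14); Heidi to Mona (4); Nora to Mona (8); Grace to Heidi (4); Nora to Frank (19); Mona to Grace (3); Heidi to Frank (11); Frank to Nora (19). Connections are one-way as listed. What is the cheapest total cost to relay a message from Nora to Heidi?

15

Routes from Nora to Heidi:
Nora -> Frank -> Grace -> Heidi: 19 + 8 + 4 = 31
Nora -> Mona -> Heidi: 8 + 14 = 22
Nora -> Mona -> Grace -> Heidi: 8 + 3 + 4 = 15
Shortest: 15.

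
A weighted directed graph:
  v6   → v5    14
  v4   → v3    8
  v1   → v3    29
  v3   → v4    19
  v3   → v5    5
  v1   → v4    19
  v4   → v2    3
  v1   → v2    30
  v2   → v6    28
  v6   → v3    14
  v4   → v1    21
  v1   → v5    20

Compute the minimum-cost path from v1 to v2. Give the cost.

Routes from v1 to v2:
v1 -> v3 -> v4 -> v2: 29 + 19 + 3 = 51
v1 -> v4 -> v2: 19 + 3 = 22
v1 -> v2: 30
Best route has total 22.

22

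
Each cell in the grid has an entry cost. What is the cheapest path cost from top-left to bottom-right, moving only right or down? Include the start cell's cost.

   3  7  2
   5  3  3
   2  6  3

17

Path [0,0] [1,0] [1,1] [1,2] [2,2]: 3 + 5 + 3 + 3 + 3 = 17.
(Top row then right column would cost 18.)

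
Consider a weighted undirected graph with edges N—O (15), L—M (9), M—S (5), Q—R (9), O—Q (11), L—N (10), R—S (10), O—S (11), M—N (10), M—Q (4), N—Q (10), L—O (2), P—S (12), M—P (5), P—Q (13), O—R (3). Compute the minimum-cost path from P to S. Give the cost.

A few of the P→S routes:
P-Q-M-S: 13 + 4 + 5 = 22
P-M-S: 5 + 5 = 10
P-S: 12
Shortest: 10.

10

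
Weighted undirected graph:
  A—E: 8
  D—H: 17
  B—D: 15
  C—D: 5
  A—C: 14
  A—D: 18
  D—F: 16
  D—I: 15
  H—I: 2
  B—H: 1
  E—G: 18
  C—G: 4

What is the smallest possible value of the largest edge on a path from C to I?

15

Checking several routes:
C-D-I: max(5, 15) = 15
C-D-B-H-I: max(5, 15, 1, 2) = 15
C-D-H-I: max(5, 17, 2) = 17
Best route has worst link 15.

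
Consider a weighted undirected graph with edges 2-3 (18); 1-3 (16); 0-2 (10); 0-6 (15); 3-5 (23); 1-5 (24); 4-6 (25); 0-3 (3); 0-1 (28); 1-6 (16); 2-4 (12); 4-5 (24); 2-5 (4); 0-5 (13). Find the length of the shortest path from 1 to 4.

40

A few of the 1→4 routes:
1 - 3 - 0 - 2 - 4: 16 + 3 + 10 + 12 = 41
1 - 3 - 0 - 5 - 2 - 4: 16 + 3 + 13 + 4 + 12 = 48
1 - 3 - 2 - 4: 16 + 18 + 12 = 46
1 - 5 - 2 - 4: 24 + 4 + 12 = 40
1 - 6 - 4: 16 + 25 = 41
1 - 5 - 4: 24 + 24 = 48
Best route has total 40.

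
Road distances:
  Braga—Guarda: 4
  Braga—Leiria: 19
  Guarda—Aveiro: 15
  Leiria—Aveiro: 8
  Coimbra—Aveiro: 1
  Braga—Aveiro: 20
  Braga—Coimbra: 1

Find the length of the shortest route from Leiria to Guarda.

Checking several routes:
Leiria -> Aveiro -> Coimbra -> Braga -> Guarda: 8 + 1 + 1 + 4 = 14
Leiria -> Braga -> Guarda: 19 + 4 = 23
Leiria -> Aveiro -> Guarda: 8 + 15 = 23
The minimum is 14.

14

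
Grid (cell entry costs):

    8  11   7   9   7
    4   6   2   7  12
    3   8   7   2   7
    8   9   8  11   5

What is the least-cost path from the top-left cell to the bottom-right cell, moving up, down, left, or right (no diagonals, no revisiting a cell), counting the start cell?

41

Take r0c0 r1c0 r1c1 r1c2 r1c3 r2c3 r2c4 r3c4 for a total of 8 + 4 + 6 + 2 + 7 + 2 + 7 + 5 = 41.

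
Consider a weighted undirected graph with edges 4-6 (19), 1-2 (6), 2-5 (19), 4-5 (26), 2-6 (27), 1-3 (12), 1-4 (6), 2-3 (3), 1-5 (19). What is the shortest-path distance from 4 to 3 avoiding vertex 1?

Routes from 4 to 3 avoiding 1:
4-6-2-3: 19 + 27 + 3 = 49
4-5-2-3: 26 + 19 + 3 = 48
Shortest: 48.

48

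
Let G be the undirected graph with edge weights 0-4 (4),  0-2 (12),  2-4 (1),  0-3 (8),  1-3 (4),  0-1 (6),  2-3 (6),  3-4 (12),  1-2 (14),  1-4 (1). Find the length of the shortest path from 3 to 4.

5

Comparing a few candidate routes:
3→2→4: 6 + 1 = 7
3→0→4: 8 + 4 = 12
3→1→0→4: 4 + 6 + 4 = 14
3→1→4: 4 + 1 = 5
3→0→1→4: 8 + 6 + 1 = 15
3→4: 12
Shortest: 5.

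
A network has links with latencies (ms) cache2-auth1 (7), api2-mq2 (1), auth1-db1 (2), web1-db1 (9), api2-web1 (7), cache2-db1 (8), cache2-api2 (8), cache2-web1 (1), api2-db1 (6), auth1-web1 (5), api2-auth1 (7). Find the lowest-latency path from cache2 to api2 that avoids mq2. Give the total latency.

8

Some routes from cache2 to api2 avoiding mq2:
cache2 → web1 → auth1 → db1 → api2: 1 + 5 + 2 + 6 = 14
cache2 → db1 → api2: 8 + 6 = 14
cache2 → api2: 8
cache2 → web1 → api2: 1 + 7 = 8
cache2 → web1 → auth1 → api2: 1 + 5 + 7 = 13
cache2 → auth1 → api2: 7 + 7 = 14
Shortest: 8 ms.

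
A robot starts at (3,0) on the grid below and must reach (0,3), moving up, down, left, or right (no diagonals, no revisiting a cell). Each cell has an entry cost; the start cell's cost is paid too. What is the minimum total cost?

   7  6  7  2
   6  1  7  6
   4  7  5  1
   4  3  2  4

22

Best path: (3,0) → (3,1) → (3,2) → (3,3) → (2,3) → (1,3) → (0,3)
Cost: 4 + 3 + 2 + 4 + 1 + 6 + 2 = 22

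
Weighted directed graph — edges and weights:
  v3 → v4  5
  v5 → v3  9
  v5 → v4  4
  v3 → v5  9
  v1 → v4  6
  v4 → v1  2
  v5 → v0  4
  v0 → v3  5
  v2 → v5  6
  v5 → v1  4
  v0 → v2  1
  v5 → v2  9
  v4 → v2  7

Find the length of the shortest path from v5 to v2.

5

A few of the v5→v2 routes:
v5-v4-v2: 4 + 7 = 11
v5-v0-v2: 4 + 1 = 5
v5-v2: 9
The minimum is 5.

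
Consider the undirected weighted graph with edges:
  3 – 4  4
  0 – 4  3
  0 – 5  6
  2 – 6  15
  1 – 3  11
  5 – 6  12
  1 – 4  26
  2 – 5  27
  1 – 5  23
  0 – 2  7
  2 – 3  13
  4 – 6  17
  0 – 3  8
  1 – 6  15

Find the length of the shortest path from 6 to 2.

A few of the 6→2 routes:
6 - 5 - 0 - 2: 12 + 6 + 7 = 25
6 - 4 - 3 - 2: 17 + 4 + 13 = 34
6 - 2: 15
6 - 4 - 0 - 2: 17 + 3 + 7 = 27
The minimum is 15.

15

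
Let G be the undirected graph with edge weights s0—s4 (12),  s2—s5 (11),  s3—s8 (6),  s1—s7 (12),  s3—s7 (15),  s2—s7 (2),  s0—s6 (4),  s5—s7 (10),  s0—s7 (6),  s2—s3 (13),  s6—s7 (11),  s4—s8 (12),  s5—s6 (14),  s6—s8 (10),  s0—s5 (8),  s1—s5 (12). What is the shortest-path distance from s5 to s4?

Comparing a few candidate routes:
s5 → s2 → s7 → s0 → s4: 11 + 2 + 6 + 12 = 31
s5 → s0 → s4: 8 + 12 = 20
s5 → s6 → s0 → s4: 14 + 4 + 12 = 30
s5 → s0 → s6 → s8 → s4: 8 + 4 + 10 + 12 = 34
s5 → s7 → s0 → s4: 10 + 6 + 12 = 28
s5 → s6 → s8 → s4: 14 + 10 + 12 = 36
Best route has total 20.

20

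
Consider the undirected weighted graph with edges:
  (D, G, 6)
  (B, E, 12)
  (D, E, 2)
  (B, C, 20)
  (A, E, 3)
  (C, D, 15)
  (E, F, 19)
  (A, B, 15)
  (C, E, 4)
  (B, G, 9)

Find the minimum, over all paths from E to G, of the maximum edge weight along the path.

Comparing a few candidate routes:
E→C→D→G: max(4, 15, 6) = 15
E→B→G: max(12, 9) = 12
E→D→G: max(2, 6) = 6
Smallest bottleneck: 6.

6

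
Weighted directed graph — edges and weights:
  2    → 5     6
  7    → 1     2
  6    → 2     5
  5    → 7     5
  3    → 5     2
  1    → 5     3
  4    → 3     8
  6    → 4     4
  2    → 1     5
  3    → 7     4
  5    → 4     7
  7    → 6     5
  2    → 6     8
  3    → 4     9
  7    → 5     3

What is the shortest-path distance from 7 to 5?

3

Candidate routes:
7 → 6 → 2 → 1 → 5: 5 + 5 + 5 + 3 = 18
7 → 5: 3
7 → 1 → 5: 2 + 3 = 5
7 → 6 → 2 → 5: 5 + 5 + 6 = 16
7 → 6 → 4 → 3 → 5: 5 + 4 + 8 + 2 = 19
The minimum is 3.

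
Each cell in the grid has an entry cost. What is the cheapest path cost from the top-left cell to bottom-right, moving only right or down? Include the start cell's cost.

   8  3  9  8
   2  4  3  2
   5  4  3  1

20

Cheapest: (0,0) (1,0) (1,1) (1,2) (1,3) (2,3)
  8 + 2 + 4 + 3 + 2 + 1 = 20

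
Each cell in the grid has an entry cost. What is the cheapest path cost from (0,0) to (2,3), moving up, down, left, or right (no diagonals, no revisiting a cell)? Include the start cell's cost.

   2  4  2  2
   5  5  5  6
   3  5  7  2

Path [0,0] → [0,1] → [0,2] → [0,3] → [1,3] → [2,3]: 2 + 4 + 2 + 2 + 6 + 2 = 18.

18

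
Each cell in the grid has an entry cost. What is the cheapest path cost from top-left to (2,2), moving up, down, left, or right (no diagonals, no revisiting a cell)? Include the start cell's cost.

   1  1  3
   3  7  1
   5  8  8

Best path: [0,0] -> [0,1] -> [0,2] -> [1,2] -> [2,2]
Cost: 1 + 1 + 3 + 1 + 8 = 14

14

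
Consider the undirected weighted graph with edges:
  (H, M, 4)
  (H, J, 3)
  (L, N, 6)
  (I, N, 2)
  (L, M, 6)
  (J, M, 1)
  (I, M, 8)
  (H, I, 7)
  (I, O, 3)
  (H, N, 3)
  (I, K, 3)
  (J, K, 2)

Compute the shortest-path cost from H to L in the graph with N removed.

Checking several routes:
H-I-K-J-M-L: 7 + 3 + 2 + 1 + 6 = 19
H-J-M-L: 3 + 1 + 6 = 10
H-I-M-L: 7 + 8 + 6 = 21
H-M-L: 4 + 6 = 10
Shortest: 10.

10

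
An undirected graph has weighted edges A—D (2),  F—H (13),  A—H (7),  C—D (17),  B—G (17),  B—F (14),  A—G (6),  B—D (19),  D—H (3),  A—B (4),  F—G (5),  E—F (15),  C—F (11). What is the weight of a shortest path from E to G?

20

Comparing a few candidate routes:
E -> F -> G: 15 + 5 = 20
E -> F -> B -> A -> G: 15 + 14 + 4 + 6 = 39
E -> F -> B -> G: 15 + 14 + 17 = 46
E -> F -> H -> D -> A -> G: 15 + 13 + 3 + 2 + 6 = 39
E -> F -> H -> A -> G: 15 + 13 + 7 + 6 = 41
Shortest: 20.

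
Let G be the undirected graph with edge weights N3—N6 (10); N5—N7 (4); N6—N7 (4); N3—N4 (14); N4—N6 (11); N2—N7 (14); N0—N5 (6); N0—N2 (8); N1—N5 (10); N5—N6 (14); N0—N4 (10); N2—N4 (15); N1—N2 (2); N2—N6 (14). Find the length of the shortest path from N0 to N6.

Some routes from N0 to N6:
N0-N4-N6: 10 + 11 = 21
N0-N5-N7-N6: 6 + 4 + 4 = 14
N0-N5-N6: 6 + 14 = 20
Shortest: 14.

14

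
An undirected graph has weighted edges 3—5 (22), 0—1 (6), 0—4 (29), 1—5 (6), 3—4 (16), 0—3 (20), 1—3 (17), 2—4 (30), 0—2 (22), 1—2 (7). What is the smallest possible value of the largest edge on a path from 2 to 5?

Comparing a few candidate routes:
2-1-0-3-5: max(7, 6, 20, 22) = 22
2-1-5: max(7, 6) = 7
2-1-3-5: max(7, 17, 22) = 22
Best route has worst link 7.

7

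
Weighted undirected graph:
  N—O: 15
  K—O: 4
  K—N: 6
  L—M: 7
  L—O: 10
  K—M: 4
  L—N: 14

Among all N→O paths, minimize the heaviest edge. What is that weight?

Candidate routes:
N→O: max(15) = 15
N→K→O: max(6, 4) = 6
N→K→M→L→O: max(6, 4, 7, 10) = 10
N→L→M→K→O: max(14, 7, 4, 4) = 14
N→L→O: max(14, 10) = 14
Smallest bottleneck: 6.

6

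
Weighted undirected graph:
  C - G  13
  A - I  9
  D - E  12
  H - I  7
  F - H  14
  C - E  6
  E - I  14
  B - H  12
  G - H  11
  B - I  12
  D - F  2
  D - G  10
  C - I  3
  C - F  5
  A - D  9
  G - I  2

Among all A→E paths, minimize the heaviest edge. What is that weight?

9

Comparing a few candidate routes:
A → I → G → D → F → C → E: max(9, 2, 10, 2, 5, 6) = 10
A → I → H → G → D → F → C → E: max(9, 7, 11, 10, 2, 5, 6) = 11
A → D → G → I → C → E: max(9, 10, 2, 3, 6) = 10
A → D → G → H → I → C → E: max(9, 10, 11, 7, 3, 6) = 11
A → D → F → C → E: max(9, 2, 5, 6) = 9
A → I → C → E: max(9, 3, 6) = 9
The minimum achievable maximum is 9.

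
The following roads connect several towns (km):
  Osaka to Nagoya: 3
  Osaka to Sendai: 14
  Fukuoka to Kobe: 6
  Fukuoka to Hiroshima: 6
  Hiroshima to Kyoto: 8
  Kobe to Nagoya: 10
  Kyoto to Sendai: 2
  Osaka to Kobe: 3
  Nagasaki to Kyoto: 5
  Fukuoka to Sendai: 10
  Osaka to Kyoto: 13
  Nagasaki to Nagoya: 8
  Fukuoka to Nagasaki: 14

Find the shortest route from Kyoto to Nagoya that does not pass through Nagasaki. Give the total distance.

16

Some routes from Kyoto to Nagoya avoiding Nagasaki:
Kyoto→Sendai→Osaka→Nagoya: 2 + 14 + 3 = 19
Kyoto→Osaka→Nagoya: 13 + 3 = 16
Kyoto→Sendai→Fukuoka→Kobe→Osaka→Nagoya: 2 + 10 + 6 + 3 + 3 = 24
The minimum is 16 km.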